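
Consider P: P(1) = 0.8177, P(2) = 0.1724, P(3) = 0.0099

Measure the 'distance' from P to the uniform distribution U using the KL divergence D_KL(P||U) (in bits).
0.8444 bits

U(i) = 1/3 for all i

D_KL(P||U) = Σ P(x) log₂(P(x) / (1/3))
           = Σ P(x) log₂(P(x)) + log₂(3)
           = log₂(3) - H(P)

H(P) = -Σ P(x) log₂(P(x)):
  -P(1)·log₂(P(1)) = -(0.8177)·log₂(0.8177) = 0.23742
  -P(2)·log₂(P(2)) = -(0.1724)·log₂(0.1724) = 0.43724
  -P(3)·log₂(P(3)) = -(0.0099)·log₂(0.0099) = 0.06592
H(P) = 0.23742 + 0.43724 + 0.06592 = 0.74058 bits

log₂(3) = 1.58496 bits

D_KL(P||U) = 1.58496 - 0.74058 = 0.84438 ≈ 0.8444 bits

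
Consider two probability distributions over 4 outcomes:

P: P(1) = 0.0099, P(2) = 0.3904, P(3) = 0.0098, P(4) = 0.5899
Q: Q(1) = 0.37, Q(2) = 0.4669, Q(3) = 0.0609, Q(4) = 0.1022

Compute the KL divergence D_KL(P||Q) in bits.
1.3136 bits

D_KL(P||Q) = Σ P(x) log₂(P(x)/Q(x))

Computing term by term:
  P(1)·log₂(P(1)/Q(1)) = 0.0099·log₂(0.0099/0.37) = -0.05172
  P(2)·log₂(P(2)/Q(2)) = 0.3904·log₂(0.3904/0.4669) = -0.10079
  P(3)·log₂(P(3)/Q(3)) = 0.0098·log₂(0.0098/0.0609) = -0.02583
  P(4)·log₂(P(4)/Q(4)) = 0.5899·log₂(0.5899/0.1022) = 1.49190

D_KL(P||Q) = -0.05172 - 0.10079 - 0.02583 + 1.49190 = 1.31356 ≈ 1.3136 bits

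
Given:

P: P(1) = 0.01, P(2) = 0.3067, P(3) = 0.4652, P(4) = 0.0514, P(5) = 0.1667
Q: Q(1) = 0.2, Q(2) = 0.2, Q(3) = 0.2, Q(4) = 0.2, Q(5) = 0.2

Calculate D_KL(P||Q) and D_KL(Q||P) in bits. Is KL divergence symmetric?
D_KL(P||Q) = 0.5680 bits, D_KL(Q||P) = 0.9420 bits. No, KL divergence is not symmetric.

D_KL(P||Q) = Σ P(x) log₂(P(x)/Q(x))

Computing term by term:
  P(1)·log₂(P(1)/Q(1)) = 0.01·log₂(0.01/0.2) = -0.04322
  P(2)·log₂(P(2)/Q(2)) = 0.3067·log₂(0.3067/0.2) = 0.18918
  P(3)·log₂(P(3)/Q(3)) = 0.4652·log₂(0.4652/0.2) = 0.56654
  P(4)·log₂(P(4)/Q(4)) = 0.0514·log₂(0.0514/0.2) = -0.10075
  P(5)·log₂(P(5)/Q(5)) = 0.1667·log₂(0.1667/0.2) = -0.04380

D_KL(P||Q) = -0.04322 + 0.18918 + 0.56654 - 0.10075 - 0.04380 = 0.56795 ≈ 0.5680 bits

D_KL(Q||P) = Σ Q(x) log₂(Q(x)/P(x))

Computing term by term:
  Q(1)·log₂(Q(1)/P(1)) = 0.2·log₂(0.2/0.01) = 0.86439
  Q(2)·log₂(Q(2)/P(2)) = 0.2·log₂(0.2/0.3067) = -0.12337
  Q(3)·log₂(Q(3)/P(3)) = 0.2·log₂(0.2/0.4652) = -0.24357
  Q(4)·log₂(Q(4)/P(4)) = 0.2·log₂(0.2/0.0514) = 0.39203
  Q(5)·log₂(Q(5)/P(5)) = 0.2·log₂(0.2/0.1667) = 0.05255

D_KL(Q||P) = 0.86439 - 0.12337 - 0.24357 + 0.39203 + 0.05255 = 0.94203 ≈ 0.9420 bits

These are NOT equal (difference: 0.3740 bits). KL divergence is asymmetric: D_KL(P||Q) ≠ D_KL(Q||P) in general.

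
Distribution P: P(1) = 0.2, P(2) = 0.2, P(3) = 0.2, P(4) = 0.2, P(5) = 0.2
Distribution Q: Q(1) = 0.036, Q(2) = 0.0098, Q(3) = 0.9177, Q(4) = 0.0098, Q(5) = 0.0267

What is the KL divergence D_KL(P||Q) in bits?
2.3766 bits

D_KL(P||Q) = Σ P(x) log₂(P(x)/Q(x))

Computing term by term:
  P(1)·log₂(P(1)/Q(1)) = 0.2·log₂(0.2/0.036) = 0.49479
  P(2)·log₂(P(2)/Q(2)) = 0.2·log₂(0.2/0.0098) = 0.87021
  P(3)·log₂(P(3)/Q(3)) = 0.2·log₂(0.2/0.9177) = -0.43960
  P(4)·log₂(P(4)/Q(4)) = 0.2·log₂(0.2/0.0098) = 0.87021
  P(5)·log₂(P(5)/Q(5)) = 0.2·log₂(0.2/0.0267) = 0.58102

D_KL(P||Q) = 0.49479 + 0.87021 - 0.43960 + 0.87021 + 0.58102 = 2.37663 ≈ 2.3766 bits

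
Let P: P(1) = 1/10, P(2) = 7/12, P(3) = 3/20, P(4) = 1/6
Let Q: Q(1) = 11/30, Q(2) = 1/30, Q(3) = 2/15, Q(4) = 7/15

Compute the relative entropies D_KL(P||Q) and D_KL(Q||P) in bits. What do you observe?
D_KL(P||Q) = 1.9992 bits, D_KL(Q||P) = 1.2202 bits. The two directions give different values (D_KL(P||Q) exceeds D_KL(Q||P) by 0.7790 bits): KL divergence is asymmetric.

D_KL(P||Q) = Σ P(x) log₂(P(x)/Q(x))

Computing term by term:
  P(1)·log₂(P(1)/Q(1)) = (1/10)·log₂((1/10)/(11/30)) = -0.18745
  P(2)·log₂(P(2)/Q(2)) = (7/12)·log₂((7/12)/(1/30)) = 2.40875
  P(3)·log₂(P(3)/Q(3)) = (3/20)·log₂((3/20)/(2/15)) = 0.02549
  P(4)·log₂(P(4)/Q(4)) = (1/6)·log₂((1/6)/(7/15)) = -0.24757

D_KL(P||Q) = -0.18745 + 2.40875 + 0.02549 - 0.24757 = 1.99922 ≈ 1.9992 bits

D_KL(Q||P) = Σ Q(x) log₂(Q(x)/P(x))

Computing term by term:
  Q(1)·log₂(Q(1)/P(1)) = (11/30)·log₂((11/30)/(1/10)) = 0.68731
  Q(2)·log₂(Q(2)/P(2)) = (1/30)·log₂((1/30)/(7/12)) = -0.13764
  Q(3)·log₂(Q(3)/P(3)) = (2/15)·log₂((2/15)/(3/20)) = -0.02266
  Q(4)·log₂(Q(4)/P(4)) = (7/15)·log₂((7/15)/(1/6)) = 0.69320

D_KL(Q||P) = 0.68731 - 0.13764 - 0.02266 + 0.69320 = 1.22021 ≈ 1.2202 bits

These are NOT equal (difference: 0.7790 bits). KL divergence is asymmetric: D_KL(P||Q) ≠ D_KL(Q||P) in general.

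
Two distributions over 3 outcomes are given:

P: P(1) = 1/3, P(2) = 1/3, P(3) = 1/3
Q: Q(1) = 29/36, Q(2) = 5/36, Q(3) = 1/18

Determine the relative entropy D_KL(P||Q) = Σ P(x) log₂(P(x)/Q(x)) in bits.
0.8583 bits

D_KL(P||Q) = Σ P(x) log₂(P(x)/Q(x))

Computing term by term:
  P(1)·log₂(P(1)/Q(1)) = (1/3)·log₂((1/3)/(29/36)) = -0.42434
  P(2)·log₂(P(2)/Q(2)) = (1/3)·log₂((1/3)/(5/36)) = 0.42101
  P(3)·log₂(P(3)/Q(3)) = (1/3)·log₂((1/3)/(1/18)) = 0.86165

D_KL(P||Q) = -0.42434 + 0.42101 + 0.86165 = 0.85832 ≈ 0.8583 bits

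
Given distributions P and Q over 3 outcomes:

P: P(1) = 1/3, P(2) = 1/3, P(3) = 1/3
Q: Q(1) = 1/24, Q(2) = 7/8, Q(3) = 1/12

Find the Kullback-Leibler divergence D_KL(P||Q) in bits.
1.2026 bits

D_KL(P||Q) = Σ P(x) log₂(P(x)/Q(x))

Computing term by term:
  P(1)·log₂(P(1)/Q(1)) = (1/3)·log₂((1/3)/(1/24)) = 1.00000
  P(2)·log₂(P(2)/Q(2)) = (1/3)·log₂((1/3)/(7/8)) = -0.46411
  P(3)·log₂(P(3)/Q(3)) = (1/3)·log₂((1/3)/(1/12)) = 0.66667

D_KL(P||Q) = 1.00000 - 0.46411 + 0.66667 = 1.20256 ≈ 1.2026 bits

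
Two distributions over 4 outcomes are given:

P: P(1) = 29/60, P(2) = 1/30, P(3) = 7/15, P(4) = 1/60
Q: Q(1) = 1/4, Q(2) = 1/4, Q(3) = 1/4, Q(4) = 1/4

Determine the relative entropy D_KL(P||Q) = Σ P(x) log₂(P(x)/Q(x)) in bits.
0.7179 bits

D_KL(P||Q) = Σ P(x) log₂(P(x)/Q(x))

Computing term by term:
  P(1)·log₂(P(1)/Q(1)) = (29/60)·log₂((29/60)/(1/4)) = 0.45969
  P(2)·log₂(P(2)/Q(2)) = (1/30)·log₂((1/30)/(1/4)) = -0.09690
  P(3)·log₂(P(3)/Q(3)) = (7/15)·log₂((7/15)/(1/4)) = 0.42022
  P(4)·log₂(P(4)/Q(4)) = (1/60)·log₂((1/60)/(1/4)) = -0.06511

D_KL(P||Q) = 0.45969 - 0.09690 + 0.42022 - 0.06511 = 0.71790 ≈ 0.7179 bits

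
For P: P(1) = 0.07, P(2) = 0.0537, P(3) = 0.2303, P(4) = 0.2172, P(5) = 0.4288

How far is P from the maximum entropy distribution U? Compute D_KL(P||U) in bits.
0.3366 bits

U(i) = 1/5 for all i

D_KL(P||U) = Σ P(x) log₂(P(x) / (1/5))
           = Σ P(x) log₂(P(x)) + log₂(5)
           = log₂(5) - H(P)

H(P) = -Σ P(x) log₂(P(x)):
  -P(1)·log₂(P(1)) = -(0.07)·log₂(0.07) = 0.26856
  -P(2)·log₂(P(2)) = -(0.0537)·log₂(0.0537) = 0.22656
  -P(3)·log₂(P(3)) = -(0.2303)·log₂(0.2303) = 0.48787
  -P(4)·log₂(P(4)) = -(0.2172)·log₂(0.2172) = 0.47847
  -P(5)·log₂(P(5)) = -(0.4288)·log₂(0.4288) = 0.52383
H(P) = 0.26856 + 0.22656 + 0.48787 + 0.47847 + 0.52383 = 1.98529 bits

log₂(5) = 2.32193 bits

D_KL(P||U) = 2.32193 - 1.98529 = 0.33664 ≈ 0.3366 bits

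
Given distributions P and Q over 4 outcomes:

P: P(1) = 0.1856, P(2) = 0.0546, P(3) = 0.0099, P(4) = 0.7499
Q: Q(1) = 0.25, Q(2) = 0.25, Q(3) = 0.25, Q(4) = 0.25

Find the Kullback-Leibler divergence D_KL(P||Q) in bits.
0.9427 bits

D_KL(P||Q) = Σ P(x) log₂(P(x)/Q(x))

Computing term by term:
  P(1)·log₂(P(1)/Q(1)) = 0.1856·log₂(0.1856/0.25) = -0.07976
  P(2)·log₂(P(2)/Q(2)) = 0.0546·log₂(0.0546/0.25) = -0.11984
  P(3)·log₂(P(3)/Q(3)) = 0.0099·log₂(0.0099/0.25) = -0.04612
  P(4)·log₂(P(4)/Q(4)) = 0.7499·log₂(0.7499/0.25) = 1.18842

D_KL(P||Q) = -0.07976 - 0.11984 - 0.04612 + 1.18842 = 0.94270 ≈ 0.9427 bits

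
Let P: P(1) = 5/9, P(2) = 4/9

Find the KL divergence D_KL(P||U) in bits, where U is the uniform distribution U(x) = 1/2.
0.0089 bits

U(i) = 1/2 for all i

D_KL(P||U) = Σ P(x) log₂(P(x) / (1/2))
           = Σ P(x) log₂(P(x)) + log₂(2)
           = log₂(2) - H(P)

H(P) = -Σ P(x) log₂(P(x)):
  -P(1)·log₂(P(1)) = -(5/9)·log₂(5/9) = 0.47111
  -P(2)·log₂(P(2)) = -(4/9)·log₂(4/9) = 0.51997
H(P) = 0.47111 + 0.51997 = 0.99108 bits

log₂(2) = 1.00000 bits

D_KL(P||U) = 1.00000 - 0.99108 = 0.00892 ≈ 0.0089 bits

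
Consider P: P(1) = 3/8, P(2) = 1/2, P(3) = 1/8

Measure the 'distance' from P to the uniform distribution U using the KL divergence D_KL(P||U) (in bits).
0.1793 bits

U(i) = 1/3 for all i

D_KL(P||U) = Σ P(x) log₂(P(x) / (1/3))
           = Σ P(x) log₂(P(x)) + log₂(3)
           = log₂(3) - H(P)

H(P) = -Σ P(x) log₂(P(x)):
  -P(1)·log₂(P(1)) = -(3/8)·log₂(3/8) = 0.53064
  -P(2)·log₂(P(2)) = -(1/2)·log₂(1/2) = 0.50000
  -P(3)·log₂(P(3)) = -(1/8)·log₂(1/8) = 0.37500
H(P) = 0.53064 + 0.50000 + 0.37500 = 1.40564 bits

log₂(3) = 1.58496 bits

D_KL(P||U) = 1.58496 - 1.40564 = 0.17932 ≈ 0.1793 bits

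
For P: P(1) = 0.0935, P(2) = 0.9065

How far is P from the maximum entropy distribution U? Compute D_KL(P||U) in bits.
0.5520 bits

U(i) = 1/2 for all i

D_KL(P||U) = Σ P(x) log₂(P(x) / (1/2))
           = Σ P(x) log₂(P(x)) + log₂(2)
           = log₂(2) - H(P)

H(P) = -Σ P(x) log₂(P(x)):
  -P(1)·log₂(P(1)) = -(0.0935)·log₂(0.0935) = 0.31967
  -P(2)·log₂(P(2)) = -(0.9065)·log₂(0.9065) = 0.12838
H(P) = 0.31967 + 0.12838 = 0.44805 bits

log₂(2) = 1.00000 bits

D_KL(P||U) = 1.00000 - 0.44805 = 0.55195 ≈ 0.5520 bits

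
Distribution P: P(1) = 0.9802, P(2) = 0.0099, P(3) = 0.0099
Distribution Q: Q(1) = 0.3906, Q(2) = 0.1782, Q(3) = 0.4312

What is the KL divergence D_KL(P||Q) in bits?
1.2059 bits

D_KL(P||Q) = Σ P(x) log₂(P(x)/Q(x))

Computing term by term:
  P(1)·log₂(P(1)/Q(1)) = 0.9802·log₂(0.9802/0.3906) = 1.30110
  P(2)·log₂(P(2)/Q(2)) = 0.0099·log₂(0.0099/0.1782) = -0.04128
  P(3)·log₂(P(3)/Q(3)) = 0.0099·log₂(0.0099/0.4312) = -0.05390

D_KL(P||Q) = 1.30110 - 0.04128 - 0.05390 = 1.20592 ≈ 1.2059 bits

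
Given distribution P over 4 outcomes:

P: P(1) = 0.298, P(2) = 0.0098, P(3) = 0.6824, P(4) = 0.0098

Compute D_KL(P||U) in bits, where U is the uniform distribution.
0.9725 bits

U(i) = 1/4 for all i

D_KL(P||U) = Σ P(x) log₂(P(x) / (1/4))
           = Σ P(x) log₂(P(x)) + log₂(4)
           = log₂(4) - H(P)

H(P) = -Σ P(x) log₂(P(x)):
  -P(1)·log₂(P(1)) = -(0.298)·log₂(0.298) = 0.52049
  -P(2)·log₂(P(2)) = -(0.0098)·log₂(0.0098) = 0.06540
  -P(3)·log₂(P(3)) = -(0.6824)·log₂(0.6824) = 0.37621
  -P(4)·log₂(P(4)) = -(0.0098)·log₂(0.0098) = 0.06540
H(P) = 0.52049 + 0.06540 + 0.37621 + 0.06540 = 1.02750 bits

log₂(4) = 2.00000 bits

D_KL(P||U) = 2.00000 - 1.02750 = 0.97250 ≈ 0.9725 bits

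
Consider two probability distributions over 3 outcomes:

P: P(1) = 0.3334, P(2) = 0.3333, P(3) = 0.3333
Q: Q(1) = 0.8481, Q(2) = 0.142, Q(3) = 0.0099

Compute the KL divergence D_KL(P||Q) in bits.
1.6521 bits

D_KL(P||Q) = Σ P(x) log₂(P(x)/Q(x))

Computing term by term:
  P(1)·log₂(P(1)/Q(1)) = 0.3334·log₂(0.3334/0.8481) = -0.44908
  P(2)·log₂(P(2)/Q(2)) = 0.3333·log₂(0.3333/0.142) = 0.41027
  P(3)·log₂(P(3)/Q(3)) = 0.3333·log₂(0.3333/0.0099) = 1.69091

D_KL(P||Q) = -0.44908 + 0.41027 + 1.69091 = 1.65210 ≈ 1.6521 bits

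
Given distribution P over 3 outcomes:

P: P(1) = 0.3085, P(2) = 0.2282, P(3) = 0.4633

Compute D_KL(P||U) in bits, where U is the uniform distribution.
0.0609 bits

U(i) = 1/3 for all i

D_KL(P||U) = Σ P(x) log₂(P(x) / (1/3))
           = Σ P(x) log₂(P(x)) + log₂(3)
           = log₂(3) - H(P)

H(P) = -Σ P(x) log₂(P(x)):
  -P(1)·log₂(P(1)) = -(0.3085)·log₂(0.3085) = 0.52342
  -P(2)·log₂(P(2)) = -(0.2282)·log₂(0.2282) = 0.48644
  -P(3)·log₂(P(3)) = -(0.4633)·log₂(0.4633) = 0.51425
H(P) = 0.52342 + 0.48644 + 0.51425 = 1.52411 bits

log₂(3) = 1.58496 bits

D_KL(P||U) = 1.58496 - 1.52411 = 0.06085 ≈ 0.0609 bits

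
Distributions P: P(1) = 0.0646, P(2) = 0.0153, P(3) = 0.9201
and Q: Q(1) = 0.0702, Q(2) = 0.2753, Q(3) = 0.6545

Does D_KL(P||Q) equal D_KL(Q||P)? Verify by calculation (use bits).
D_KL(P||Q) = 0.3806 bits, D_KL(Q||P) = 0.8346 bits. No — D_KL(P||Q) ≠ D_KL(Q||P) for this pair.

D_KL(P||Q) = Σ P(x) log₂(P(x)/Q(x))

Computing term by term:
  P(1)·log₂(P(1)/Q(1)) = 0.0646·log₂(0.0646/0.0702) = -0.00775
  P(2)·log₂(P(2)/Q(2)) = 0.0153·log₂(0.0153/0.2753) = -0.06379
  P(3)·log₂(P(3)/Q(3)) = 0.9201·log₂(0.9201/0.6545) = 0.45213

D_KL(P||Q) = -0.00775 - 0.06379 + 0.45213 = 0.38059 ≈ 0.3806 bits

D_KL(Q||P) = Σ Q(x) log₂(Q(x)/P(x))

Computing term by term:
  Q(1)·log₂(Q(1)/P(1)) = 0.0702·log₂(0.0702/0.0646) = 0.00842
  Q(2)·log₂(Q(2)/P(2)) = 0.2753·log₂(0.2753/0.0153) = 1.14784
  Q(3)·log₂(Q(3)/P(3)) = 0.6545·log₂(0.6545/0.9201) = -0.32162

D_KL(Q||P) = 0.00842 + 1.14784 - 0.32162 = 0.83464 ≈ 0.8346 bits

These are NOT equal (difference: 0.4540 bits). KL divergence is asymmetric: D_KL(P||Q) ≠ D_KL(Q||P) in general.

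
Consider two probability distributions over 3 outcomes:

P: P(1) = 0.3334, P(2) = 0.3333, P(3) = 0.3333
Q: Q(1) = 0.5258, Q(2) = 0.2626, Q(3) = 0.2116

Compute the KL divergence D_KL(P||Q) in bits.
0.1140 bits

D_KL(P||Q) = Σ P(x) log₂(P(x)/Q(x))

Computing term by term:
  P(1)·log₂(P(1)/Q(1)) = 0.3334·log₂(0.3334/0.5258) = -0.21913
  P(2)·log₂(P(2)/Q(2)) = 0.3333·log₂(0.3333/0.2626) = 0.11464
  P(3)·log₂(P(3)/Q(3)) = 0.3333·log₂(0.3333/0.2116) = 0.21847

D_KL(P||Q) = -0.21913 + 0.11464 + 0.21847 = 0.11398 ≈ 0.1140 bits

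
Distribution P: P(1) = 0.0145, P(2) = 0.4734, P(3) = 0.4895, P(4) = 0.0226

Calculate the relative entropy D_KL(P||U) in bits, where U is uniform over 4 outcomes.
0.7726 bits

U(i) = 1/4 for all i

D_KL(P||U) = Σ P(x) log₂(P(x) / (1/4))
           = Σ P(x) log₂(P(x)) + log₂(4)
           = log₂(4) - H(P)

H(P) = -Σ P(x) log₂(P(x)):
  -P(1)·log₂(P(1)) = -(0.0145)·log₂(0.0145) = 0.08856
  -P(2)·log₂(P(2)) = -(0.4734)·log₂(0.4734) = 0.51074
  -P(3)·log₂(P(3)) = -(0.4895)·log₂(0.4895) = 0.50449
  -P(4)·log₂(P(4)) = -(0.0226)·log₂(0.0226) = 0.12357
H(P) = 0.08856 + 0.51074 + 0.50449 + 0.12357 = 1.22736 bits

log₂(4) = 2.00000 bits

D_KL(P||U) = 2.00000 - 1.22736 = 0.77264 ≈ 0.7726 bits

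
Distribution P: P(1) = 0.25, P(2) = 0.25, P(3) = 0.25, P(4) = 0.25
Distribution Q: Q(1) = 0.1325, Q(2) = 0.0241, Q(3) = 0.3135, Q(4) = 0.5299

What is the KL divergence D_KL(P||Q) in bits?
0.7201 bits

D_KL(P||Q) = Σ P(x) log₂(P(x)/Q(x))

Computing term by term:
  P(1)·log₂(P(1)/Q(1)) = 0.25·log₂(0.25/0.1325) = 0.22898
  P(2)·log₂(P(2)/Q(2)) = 0.25·log₂(0.25/0.0241) = 0.84371
  P(3)·log₂(P(3)/Q(3)) = 0.25·log₂(0.25/0.3135) = -0.08163
  P(4)·log₂(P(4)/Q(4)) = 0.25·log₂(0.25/0.5299) = -0.27095

D_KL(P||Q) = 0.22898 + 0.84371 - 0.08163 - 0.27095 = 0.72011 ≈ 0.7201 bits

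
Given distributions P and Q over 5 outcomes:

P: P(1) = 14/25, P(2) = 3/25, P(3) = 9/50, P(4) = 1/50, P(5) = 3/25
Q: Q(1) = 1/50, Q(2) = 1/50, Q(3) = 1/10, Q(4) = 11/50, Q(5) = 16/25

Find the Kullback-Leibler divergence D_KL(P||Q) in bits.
2.7960 bits

D_KL(P||Q) = Σ P(x) log₂(P(x)/Q(x))

Computing term by term:
  P(1)·log₂(P(1)/Q(1)) = (14/25)·log₂((14/25)/(1/50)) = 2.69212
  P(2)·log₂(P(2)/Q(2)) = (3/25)·log₂((3/25)/(1/50)) = 0.31020
  P(3)·log₂(P(3)/Q(3)) = (9/50)·log₂((9/50)/(1/10)) = 0.15264
  P(4)·log₂(P(4)/Q(4)) = (1/50)·log₂((1/50)/(11/50)) = -0.06919
  P(5)·log₂(P(5)/Q(5)) = (3/25)·log₂((3/25)/(16/25)) = -0.28980

D_KL(P||Q) = 2.69212 + 0.31020 + 0.15264 - 0.06919 - 0.28980 = 2.79597 ≈ 2.7960 bits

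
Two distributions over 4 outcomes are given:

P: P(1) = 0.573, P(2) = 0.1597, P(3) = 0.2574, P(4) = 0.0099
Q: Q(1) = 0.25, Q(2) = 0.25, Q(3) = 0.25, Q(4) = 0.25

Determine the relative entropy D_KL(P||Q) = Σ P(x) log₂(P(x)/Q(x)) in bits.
0.5471 bits

D_KL(P||Q) = Σ P(x) log₂(P(x)/Q(x))

Computing term by term:
  P(1)·log₂(P(1)/Q(1)) = 0.573·log₂(0.573/0.25) = 0.68566
  P(2)·log₂(P(2)/Q(2)) = 0.1597·log₂(0.1597/0.25) = -0.10326
  P(3)·log₂(P(3)/Q(3)) = 0.2574·log₂(0.2574/0.25) = 0.01083
  P(4)·log₂(P(4)/Q(4)) = 0.0099·log₂(0.0099/0.25) = -0.04612

D_KL(P||Q) = 0.68566 - 0.10326 + 0.01083 - 0.04612 = 0.54711 ≈ 0.5471 bits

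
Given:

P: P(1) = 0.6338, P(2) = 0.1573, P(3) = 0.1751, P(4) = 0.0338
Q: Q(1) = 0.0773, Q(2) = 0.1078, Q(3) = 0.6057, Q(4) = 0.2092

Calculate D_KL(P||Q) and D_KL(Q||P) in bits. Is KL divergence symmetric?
D_KL(P||Q) = 1.6073 bits, D_KL(Q||P) = 1.3412 bits. No, KL divergence is not symmetric.

D_KL(P||Q) = Σ P(x) log₂(P(x)/Q(x))

Computing term by term:
  P(1)·log₂(P(1)/Q(1)) = 0.6338·log₂(0.6338/0.0773) = 1.92389
  P(2)·log₂(P(2)/Q(2)) = 0.1573·log₂(0.1573/0.1078) = 0.08575
  P(3)·log₂(P(3)/Q(3)) = 0.1751·log₂(0.1751/0.6057) = -0.31350
  P(4)·log₂(P(4)/Q(4)) = 0.0338·log₂(0.0338/0.2092) = -0.08889

D_KL(P||Q) = 1.92389 + 0.08575 - 0.31350 - 0.08889 = 1.60725 ≈ 1.6073 bits

D_KL(Q||P) = Σ Q(x) log₂(Q(x)/P(x))

Computing term by term:
  Q(1)·log₂(Q(1)/P(1)) = 0.0773·log₂(0.0773/0.6338) = -0.23464
  Q(2)·log₂(Q(2)/P(2)) = 0.1078·log₂(0.1078/0.1573) = -0.05877
  Q(3)·log₂(Q(3)/P(3)) = 0.6057·log₂(0.6057/0.1751) = 1.08446
  Q(4)·log₂(Q(4)/P(4)) = 0.2092·log₂(0.2092/0.0338) = 0.55015

D_KL(Q||P) = -0.23464 - 0.05877 + 1.08446 + 0.55015 = 1.34120 ≈ 1.3412 bits

These are NOT equal (difference: 0.2661 bits). KL divergence is asymmetric: D_KL(P||Q) ≠ D_KL(Q||P) in general.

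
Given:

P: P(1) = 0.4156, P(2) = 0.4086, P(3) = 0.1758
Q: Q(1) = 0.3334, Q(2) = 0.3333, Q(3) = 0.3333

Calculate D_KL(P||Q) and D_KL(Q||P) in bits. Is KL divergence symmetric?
D_KL(P||Q) = 0.0900 bits, D_KL(Q||P) = 0.1037 bits. No, KL divergence is not symmetric.

D_KL(P||Q) = Σ P(x) log₂(P(x)/Q(x))

Computing term by term:
  P(1)·log₂(P(1)/Q(1)) = 0.4156·log₂(0.4156/0.3334) = 0.13214
  P(2)·log₂(P(2)/Q(2)) = 0.4086·log₂(0.4086/0.3333) = 0.12007
  P(3)·log₂(P(3)/Q(3)) = 0.1758·log₂(0.1758/0.3333) = -0.16224

D_KL(P||Q) = 0.13214 + 0.12007 - 0.16224 = 0.08997 ≈ 0.0900 bits

D_KL(Q||P) = Σ Q(x) log₂(Q(x)/P(x))

Computing term by term:
  Q(1)·log₂(Q(1)/P(1)) = 0.3334·log₂(0.3334/0.4156) = -0.10600
  Q(2)·log₂(Q(2)/P(2)) = 0.3333·log₂(0.3333/0.4086) = -0.09795
  Q(3)·log₂(Q(3)/P(3)) = 0.3333·log₂(0.3333/0.1758) = 0.30760

D_KL(Q||P) = -0.10600 - 0.09795 + 0.30760 = 0.10365 ≈ 0.1037 bits

These are NOT equal (difference: 0.0137 bits). KL divergence is asymmetric: D_KL(P||Q) ≠ D_KL(Q||P) in general.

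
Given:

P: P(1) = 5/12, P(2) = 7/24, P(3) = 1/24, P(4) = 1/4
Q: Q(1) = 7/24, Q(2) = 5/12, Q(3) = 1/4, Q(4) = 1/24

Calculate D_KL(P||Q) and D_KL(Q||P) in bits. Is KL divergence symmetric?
D_KL(P||Q) = 0.6029 bits, D_KL(Q||P) = 0.6029 bits. The two values coincide for this particular pair, but no — KL divergence is not symmetric in general.

D_KL(P||Q) = Σ P(x) log₂(P(x)/Q(x))

Computing term by term:
  P(1)·log₂(P(1)/Q(1)) = (5/12)·log₂((5/12)/(7/24)) = 0.21441
  P(2)·log₂(P(2)/Q(2)) = (7/24)·log₂((7/24)/(5/12)) = -0.15008
  P(3)·log₂(P(3)/Q(3)) = (1/24)·log₂((1/24)/(1/4)) = -0.10771
  P(4)·log₂(P(4)/Q(4)) = (1/4)·log₂((1/4)/(1/24)) = 0.64624

D_KL(P||Q) = 0.21441 - 0.15008 - 0.10771 + 0.64624 = 0.60286 ≈ 0.6029 bits

D_KL(Q||P) = Σ Q(x) log₂(Q(x)/P(x))

Computing term by term:
  Q(1)·log₂(Q(1)/P(1)) = (7/24)·log₂((7/24)/(5/12)) = -0.15008
  Q(2)·log₂(Q(2)/P(2)) = (5/12)·log₂((5/12)/(7/24)) = 0.21441
  Q(3)·log₂(Q(3)/P(3)) = (1/4)·log₂((1/4)/(1/24)) = 0.64624
  Q(4)·log₂(Q(4)/P(4)) = (1/24)·log₂((1/24)/(1/4)) = -0.10771

D_KL(Q||P) = -0.15008 + 0.21441 + 0.64624 - 0.10771 = 0.60286 ≈ 0.6029 bits

These ARE equal here. Q is P with outcomes relabeled (Q(1) = P(2), Q(2) = P(1), Q(3) = P(4), Q(4) = P(3)) by a relabeling that is its own inverse, so the two sums contain exactly the same terms in a different order. This is a special case — KL divergence is not symmetric in general: D_KL(P||Q) ≠ D_KL(Q||P) for most P, Q.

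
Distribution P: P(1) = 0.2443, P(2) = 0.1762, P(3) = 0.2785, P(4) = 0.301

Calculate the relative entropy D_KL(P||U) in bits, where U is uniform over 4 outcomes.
0.0269 bits

U(i) = 1/4 for all i

D_KL(P||U) = Σ P(x) log₂(P(x) / (1/4))
           = Σ P(x) log₂(P(x)) + log₂(4)
           = log₂(4) - H(P)

H(P) = -Σ P(x) log₂(P(x)):
  -P(1)·log₂(P(1)) = -(0.2443)·log₂(0.2443) = 0.49673
  -P(2)·log₂(P(2)) = -(0.1762)·log₂(0.1762) = 0.44133
  -P(3)·log₂(P(3)) = -(0.2785)·log₂(0.2785) = 0.51362
  -P(4)·log₂(P(4)) = -(0.301)·log₂(0.301) = 0.52138
H(P) = 0.49673 + 0.44133 + 0.51362 + 0.52138 = 1.97306 bits

log₂(4) = 2.00000 bits

D_KL(P||U) = 2.00000 - 1.97306 = 0.02694 ≈ 0.0269 bits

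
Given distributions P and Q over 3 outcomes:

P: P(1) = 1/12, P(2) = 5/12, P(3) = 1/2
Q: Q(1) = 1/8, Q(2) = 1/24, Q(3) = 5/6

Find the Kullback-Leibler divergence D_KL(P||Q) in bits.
0.9669 bits

D_KL(P||Q) = Σ P(x) log₂(P(x)/Q(x))

Computing term by term:
  P(1)·log₂(P(1)/Q(1)) = (1/12)·log₂((1/12)/(1/8)) = -0.04875
  P(2)·log₂(P(2)/Q(2)) = (5/12)·log₂((5/12)/(1/24)) = 1.38414
  P(3)·log₂(P(3)/Q(3)) = (1/2)·log₂((1/2)/(5/6)) = -0.36848

D_KL(P||Q) = -0.04875 + 1.38414 - 0.36848 = 0.96691 ≈ 0.9669 bits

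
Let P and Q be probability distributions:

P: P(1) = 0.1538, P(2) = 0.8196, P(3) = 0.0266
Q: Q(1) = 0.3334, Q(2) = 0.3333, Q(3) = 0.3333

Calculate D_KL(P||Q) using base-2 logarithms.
0.7952 bits

D_KL(P||Q) = Σ P(x) log₂(P(x)/Q(x))

Computing term by term:
  P(1)·log₂(P(1)/Q(1)) = 0.1538·log₂(0.1538/0.3334) = -0.17167
  P(2)·log₂(P(2)/Q(2)) = 0.8196·log₂(0.8196/0.3333) = 1.06392
  P(3)·log₂(P(3)/Q(3)) = 0.0266·log₂(0.0266/0.3333) = -0.09702

D_KL(P||Q) = -0.17167 + 1.06392 - 0.09702 = 0.79523 ≈ 0.7952 bits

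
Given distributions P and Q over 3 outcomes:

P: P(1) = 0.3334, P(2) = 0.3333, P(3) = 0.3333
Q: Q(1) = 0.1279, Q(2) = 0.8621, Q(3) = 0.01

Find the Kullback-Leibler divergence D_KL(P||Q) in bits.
1.6900 bits

D_KL(P||Q) = Σ P(x) log₂(P(x)/Q(x))

Computing term by term:
  P(1)·log₂(P(1)/Q(1)) = 0.3334·log₂(0.3334/0.1279) = 0.46084
  P(2)·log₂(P(2)/Q(2)) = 0.3333·log₂(0.3333/0.8621) = -0.45697
  P(3)·log₂(P(3)/Q(3)) = 0.3333·log₂(0.3333/0.01) = 1.68608

D_KL(P||Q) = 0.46084 - 0.45697 + 1.68608 = 1.68995 ≈ 1.6900 bits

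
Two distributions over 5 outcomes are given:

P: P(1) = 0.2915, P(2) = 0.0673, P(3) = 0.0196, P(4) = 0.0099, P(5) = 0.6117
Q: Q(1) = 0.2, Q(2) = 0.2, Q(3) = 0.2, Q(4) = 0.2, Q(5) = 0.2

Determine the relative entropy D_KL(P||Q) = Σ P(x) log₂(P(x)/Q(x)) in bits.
0.9306 bits

D_KL(P||Q) = Σ P(x) log₂(P(x)/Q(x))

Computing term by term:
  P(1)·log₂(P(1)/Q(1)) = 0.2915·log₂(0.2915/0.2) = 0.15843
  P(2)·log₂(P(2)/Q(2)) = 0.0673·log₂(0.0673/0.2) = -0.10575
  P(3)·log₂(P(3)/Q(3)) = 0.0196·log₂(0.0196/0.2) = -0.06568
  P(4)·log₂(P(4)/Q(4)) = 0.0099·log₂(0.0099/0.2) = -0.04293
  P(5)·log₂(P(5)/Q(5)) = 0.6117·log₂(0.6117/0.2) = 0.98656

D_KL(P||Q) = 0.15843 - 0.10575 - 0.06568 - 0.04293 + 0.98656 = 0.93063 ≈ 0.9306 bits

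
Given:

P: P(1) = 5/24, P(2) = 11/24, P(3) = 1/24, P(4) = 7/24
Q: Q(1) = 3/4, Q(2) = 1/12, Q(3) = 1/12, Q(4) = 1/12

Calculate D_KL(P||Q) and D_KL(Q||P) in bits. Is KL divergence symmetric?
D_KL(P||Q) = 1.2277 bits, D_KL(Q||P) = 1.1138 bits. No, KL divergence is not symmetric.

D_KL(P||Q) = Σ P(x) log₂(P(x)/Q(x))

Computing term by term:
  P(1)·log₂(P(1)/Q(1)) = (5/24)·log₂((5/24)/(3/4)) = -0.38500
  P(2)·log₂(P(2)/Q(2)) = (11/24)·log₂((11/24)/(1/12)) = 1.12724
  P(3)·log₂(P(3)/Q(3)) = (1/24)·log₂((1/24)/(1/12)) = -0.04167
  P(4)·log₂(P(4)/Q(4)) = (7/24)·log₂((7/24)/(1/12)) = 0.52715

D_KL(P||Q) = -0.38500 + 1.12724 - 0.04167 + 0.52715 = 1.22772 ≈ 1.2277 bits

D_KL(Q||P) = Σ Q(x) log₂(Q(x)/P(x))

Computing term by term:
  Q(1)·log₂(Q(1)/P(1)) = (3/4)·log₂((3/4)/(5/24)) = 1.38600
  Q(2)·log₂(Q(2)/P(2)) = (1/12)·log₂((1/12)/(11/24)) = -0.20495
  Q(3)·log₂(Q(3)/P(3)) = (1/12)·log₂((1/12)/(1/24)) = 0.08333
  Q(4)·log₂(Q(4)/P(4)) = (1/12)·log₂((1/12)/(7/24)) = -0.15061

D_KL(Q||P) = 1.38600 - 0.20495 + 0.08333 - 0.15061 = 1.11377 ≈ 1.1138 bits

These are NOT equal (difference: 0.1139 bits). KL divergence is asymmetric: D_KL(P||Q) ≠ D_KL(Q||P) in general.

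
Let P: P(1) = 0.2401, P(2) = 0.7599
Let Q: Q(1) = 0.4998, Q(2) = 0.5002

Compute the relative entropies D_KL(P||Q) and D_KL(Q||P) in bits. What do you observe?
D_KL(P||Q) = 0.2045 bits, D_KL(Q||P) = 0.2269 bits. The two directions give different values (D_KL(Q||P) exceeds D_KL(P||Q) by 0.0224 bits): KL divergence is asymmetric.

D_KL(P||Q) = Σ P(x) log₂(P(x)/Q(x))

Computing term by term:
  P(1)·log₂(P(1)/Q(1)) = 0.2401·log₂(0.2401/0.4998) = -0.25396
  P(2)·log₂(P(2)/Q(2)) = 0.7599·log₂(0.7599/0.5002) = 0.45845

D_KL(P||Q) = -0.25396 + 0.45845 = 0.20449 ≈ 0.2045 bits

D_KL(Q||P) = Σ Q(x) log₂(Q(x)/P(x))

Computing term by term:
  Q(1)·log₂(Q(1)/P(1)) = 0.4998·log₂(0.4998/0.2401) = 0.52865
  Q(2)·log₂(Q(2)/P(2)) = 0.5002·log₂(0.5002/0.7599) = -0.30177

D_KL(Q||P) = 0.52865 - 0.30177 = 0.22688 ≈ 0.2269 bits

These are NOT equal (difference: 0.0224 bits). KL divergence is asymmetric: D_KL(P||Q) ≠ D_KL(Q||P) in general.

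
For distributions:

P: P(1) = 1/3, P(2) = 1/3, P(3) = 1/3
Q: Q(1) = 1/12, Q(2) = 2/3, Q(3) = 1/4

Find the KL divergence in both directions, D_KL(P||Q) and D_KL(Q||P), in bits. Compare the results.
D_KL(P||Q) = 0.4717 bits, D_KL(Q||P) = 0.3962 bits. D_KL(P||Q) is larger than D_KL(Q||P) by 0.0755 bits; the two directions differ.

D_KL(P||Q) = Σ P(x) log₂(P(x)/Q(x))

Computing term by term:
  P(1)·log₂(P(1)/Q(1)) = (1/3)·log₂((1/3)/(1/12)) = 0.66667
  P(2)·log₂(P(2)/Q(2)) = (1/3)·log₂((1/3)/(2/3)) = -0.33333
  P(3)·log₂(P(3)/Q(3)) = (1/3)·log₂((1/3)/(1/4)) = 0.13835

D_KL(P||Q) = 0.66667 - 0.33333 + 0.13835 = 0.47169 ≈ 0.4717 bits

D_KL(Q||P) = Σ Q(x) log₂(Q(x)/P(x))

Computing term by term:
  Q(1)·log₂(Q(1)/P(1)) = (1/12)·log₂((1/12)/(1/3)) = -0.16667
  Q(2)·log₂(Q(2)/P(2)) = (2/3)·log₂((2/3)/(1/3)) = 0.66667
  Q(3)·log₂(Q(3)/P(3)) = (1/4)·log₂((1/4)/(1/3)) = -0.10376

D_KL(Q||P) = -0.16667 + 0.66667 - 0.10376 = 0.39624 ≈ 0.3962 bits

These are NOT equal (difference: 0.0755 bits). KL divergence is asymmetric: D_KL(P||Q) ≠ D_KL(Q||P) in general.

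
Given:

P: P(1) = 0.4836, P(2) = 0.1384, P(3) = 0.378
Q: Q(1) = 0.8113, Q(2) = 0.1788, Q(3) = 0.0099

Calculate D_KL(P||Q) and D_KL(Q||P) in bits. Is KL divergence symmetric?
D_KL(P||Q) = 1.5742 bits, D_KL(Q||P) = 0.6196 bits. No, KL divergence is not symmetric.

D_KL(P||Q) = Σ P(x) log₂(P(x)/Q(x))

Computing term by term:
  P(1)·log₂(P(1)/Q(1)) = 0.4836·log₂(0.4836/0.8113) = -0.36097
  P(2)·log₂(P(2)/Q(2)) = 0.1384·log₂(0.1384/0.1788) = -0.05114
  P(3)·log₂(P(3)/Q(3)) = 0.378·log₂(0.378/0.0099) = 1.98632

D_KL(P||Q) = -0.36097 - 0.05114 + 1.98632 = 1.57421 ≈ 1.5742 bits

D_KL(Q||P) = Σ Q(x) log₂(Q(x)/P(x))

Computing term by term:
  Q(1)·log₂(Q(1)/P(1)) = 0.8113·log₂(0.8113/0.4836) = 0.60557
  Q(2)·log₂(Q(2)/P(2)) = 0.1788·log₂(0.1788/0.1384) = 0.06607
  Q(3)·log₂(Q(3)/P(3)) = 0.0099·log₂(0.0099/0.378) = -0.05202

D_KL(Q||P) = 0.60557 + 0.06607 - 0.05202 = 0.61962 ≈ 0.6196 bits

These are NOT equal (difference: 0.9546 bits). KL divergence is asymmetric: D_KL(P||Q) ≠ D_KL(Q||P) in general.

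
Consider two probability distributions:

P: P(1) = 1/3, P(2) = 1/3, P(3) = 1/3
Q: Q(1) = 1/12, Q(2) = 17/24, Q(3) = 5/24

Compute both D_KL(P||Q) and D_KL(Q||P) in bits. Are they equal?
D_KL(P||Q) = 0.5302 bits, D_KL(Q||P) = 0.4624 bits. No, they are not equal.

D_KL(P||Q) = Σ P(x) log₂(P(x)/Q(x))

Computing term by term:
  P(1)·log₂(P(1)/Q(1)) = (1/3)·log₂((1/3)/(1/12)) = 0.66667
  P(2)·log₂(P(2)/Q(2)) = (1/3)·log₂((1/3)/(17/24)) = -0.36249
  P(3)·log₂(P(3)/Q(3)) = (1/3)·log₂((1/3)/(5/24)) = 0.22602

D_KL(P||Q) = 0.66667 - 0.36249 + 0.22602 = 0.53020 ≈ 0.5302 bits

D_KL(Q||P) = Σ Q(x) log₂(Q(x)/P(x))

Computing term by term:
  Q(1)·log₂(Q(1)/P(1)) = (1/12)·log₂((1/12)/(1/3)) = -0.16667
  Q(2)·log₂(Q(2)/P(2)) = (17/24)·log₂((17/24)/(1/3)) = 0.77029
  Q(3)·log₂(Q(3)/P(3)) = (5/24)·log₂((5/24)/(1/3)) = -0.14126

D_KL(Q||P) = -0.16667 + 0.77029 - 0.14126 = 0.46236 ≈ 0.4624 bits

These are NOT equal (difference: 0.0678 bits). KL divergence is asymmetric: D_KL(P||Q) ≠ D_KL(Q||P) in general.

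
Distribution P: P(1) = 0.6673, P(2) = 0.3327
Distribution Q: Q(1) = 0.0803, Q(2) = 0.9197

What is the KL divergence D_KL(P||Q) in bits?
1.5505 bits

D_KL(P||Q) = Σ P(x) log₂(P(x)/Q(x))

Computing term by term:
  P(1)·log₂(P(1)/Q(1)) = 0.6673·log₂(0.6673/0.0803) = 2.03851
  P(2)·log₂(P(2)/Q(2)) = 0.3327·log₂(0.3327/0.9197) = -0.48805

D_KL(P||Q) = 2.03851 - 0.48805 = 1.55046 ≈ 1.5505 bits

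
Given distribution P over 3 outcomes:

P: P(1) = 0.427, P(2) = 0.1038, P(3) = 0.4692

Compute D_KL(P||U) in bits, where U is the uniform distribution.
0.2093 bits

U(i) = 1/3 for all i

D_KL(P||U) = Σ P(x) log₂(P(x) / (1/3))
           = Σ P(x) log₂(P(x)) + log₂(3)
           = log₂(3) - H(P)

H(P) = -Σ P(x) log₂(P(x)):
  -P(1)·log₂(P(1)) = -(0.427)·log₂(0.427) = 0.52422
  -P(2)·log₂(P(2)) = -(0.1038)·log₂(0.1038) = 0.33923
  -P(3)·log₂(P(3)) = -(0.4692)·log₂(0.4692) = 0.51224
H(P) = 0.52422 + 0.33923 + 0.51224 = 1.37569 bits

log₂(3) = 1.58496 bits

D_KL(P||U) = 1.58496 - 1.37569 = 0.20927 ≈ 0.2093 bits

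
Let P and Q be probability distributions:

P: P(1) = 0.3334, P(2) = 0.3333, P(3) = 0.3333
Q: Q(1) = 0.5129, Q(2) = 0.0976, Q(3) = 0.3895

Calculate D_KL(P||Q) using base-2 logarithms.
0.3085 bits

D_KL(P||Q) = Σ P(x) log₂(P(x)/Q(x))

Computing term by term:
  P(1)·log₂(P(1)/Q(1)) = 0.3334·log₂(0.3334/0.5129) = -0.20718
  P(2)·log₂(P(2)/Q(2)) = 0.3333·log₂(0.3333/0.0976) = 0.59056
  P(3)·log₂(P(3)/Q(3)) = 0.3333·log₂(0.3333/0.3895) = -0.07493

D_KL(P||Q) = -0.20718 + 0.59056 - 0.07493 = 0.30845 ≈ 0.3085 bits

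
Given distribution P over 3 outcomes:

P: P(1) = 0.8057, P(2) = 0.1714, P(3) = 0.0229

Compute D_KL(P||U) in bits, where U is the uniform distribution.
0.7729 bits

U(i) = 1/3 for all i

D_KL(P||U) = Σ P(x) log₂(P(x) / (1/3))
           = Σ P(x) log₂(P(x)) + log₂(3)
           = log₂(3) - H(P)

H(P) = -Σ P(x) log₂(P(x)):
  -P(1)·log₂(P(1)) = -(0.8057)·log₂(0.8057) = 0.25112
  -P(2)·log₂(P(2)) = -(0.1714)·log₂(0.1714) = 0.43614
  -P(3)·log₂(P(3)) = -(0.0229)·log₂(0.0229) = 0.12477
H(P) = 0.25112 + 0.43614 + 0.12477 = 0.81203 bits

log₂(3) = 1.58496 bits

D_KL(P||U) = 1.58496 - 0.81203 = 0.77293 ≈ 0.7729 bits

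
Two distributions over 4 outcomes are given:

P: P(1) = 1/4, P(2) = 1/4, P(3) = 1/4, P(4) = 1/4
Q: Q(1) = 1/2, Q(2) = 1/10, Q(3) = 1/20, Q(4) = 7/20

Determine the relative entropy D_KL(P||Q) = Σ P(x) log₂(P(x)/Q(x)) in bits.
0.5396 bits

D_KL(P||Q) = Σ P(x) log₂(P(x)/Q(x))

Computing term by term:
  P(1)·log₂(P(1)/Q(1)) = (1/4)·log₂((1/4)/(1/2)) = -0.25000
  P(2)·log₂(P(2)/Q(2)) = (1/4)·log₂((1/4)/(1/10)) = 0.33048
  P(3)·log₂(P(3)/Q(3)) = (1/4)·log₂((1/4)/(1/20)) = 0.58048
  P(4)·log₂(P(4)/Q(4)) = (1/4)·log₂((1/4)/(7/20)) = -0.12136

D_KL(P||Q) = -0.25000 + 0.33048 + 0.58048 - 0.12136 = 0.53960 ≈ 0.5396 bits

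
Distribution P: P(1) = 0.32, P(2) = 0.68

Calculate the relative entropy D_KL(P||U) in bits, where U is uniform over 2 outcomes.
0.0956 bits

U(i) = 1/2 for all i

D_KL(P||U) = Σ P(x) log₂(P(x) / (1/2))
           = Σ P(x) log₂(P(x)) + log₂(2)
           = log₂(2) - H(P)

H(P) = -Σ P(x) log₂(P(x)):
  -P(1)·log₂(P(1)) = -(0.32)·log₂(0.32) = 0.52603
  -P(2)·log₂(P(2)) = -(0.68)·log₂(0.68) = 0.37835
H(P) = 0.52603 + 0.37835 = 0.90438 bits

log₂(2) = 1.00000 bits

D_KL(P||U) = 1.00000 - 0.90438 = 0.09562 ≈ 0.0956 bits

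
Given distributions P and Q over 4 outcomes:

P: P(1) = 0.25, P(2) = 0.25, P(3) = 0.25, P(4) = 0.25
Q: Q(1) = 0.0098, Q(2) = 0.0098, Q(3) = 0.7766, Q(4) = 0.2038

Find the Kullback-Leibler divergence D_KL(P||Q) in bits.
2.0014 bits

D_KL(P||Q) = Σ P(x) log₂(P(x)/Q(x))

Computing term by term:
  P(1)·log₂(P(1)/Q(1)) = 0.25·log₂(0.25/0.0098) = 1.16825
  P(2)·log₂(P(2)/Q(2)) = 0.25·log₂(0.25/0.0098) = 1.16825
  P(3)·log₂(P(3)/Q(3)) = 0.25·log₂(0.25/0.7766) = -0.40881
  P(4)·log₂(P(4)/Q(4)) = 0.25·log₂(0.25/0.2038) = 0.07369

D_KL(P||Q) = 1.16825 + 1.16825 - 0.40881 + 0.07369 = 2.00138 ≈ 2.0014 bits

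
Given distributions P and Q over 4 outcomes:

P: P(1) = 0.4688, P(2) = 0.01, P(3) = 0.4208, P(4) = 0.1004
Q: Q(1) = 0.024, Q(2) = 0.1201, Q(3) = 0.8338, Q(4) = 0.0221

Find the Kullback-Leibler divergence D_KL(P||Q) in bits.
1.7784 bits

D_KL(P||Q) = Σ P(x) log₂(P(x)/Q(x))

Computing term by term:
  P(1)·log₂(P(1)/Q(1)) = 0.4688·log₂(0.4688/0.024) = 2.01015
  P(2)·log₂(P(2)/Q(2)) = 0.01·log₂(0.01/0.1201) = -0.03586
  P(3)·log₂(P(3)/Q(3)) = 0.4208·log₂(0.4208/0.8338) = -0.41515
  P(4)·log₂(P(4)/Q(4)) = 0.1004·log₂(0.1004/0.0221) = 0.21924

D_KL(P||Q) = 2.01015 - 0.03586 - 0.41515 + 0.21924 = 1.77838 ≈ 1.7784 bits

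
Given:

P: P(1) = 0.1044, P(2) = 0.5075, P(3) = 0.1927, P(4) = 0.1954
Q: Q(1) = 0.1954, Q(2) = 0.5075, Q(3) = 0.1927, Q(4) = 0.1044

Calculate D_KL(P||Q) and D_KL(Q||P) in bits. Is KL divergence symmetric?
D_KL(P||Q) = 0.0823 bits, D_KL(Q||P) = 0.0823 bits. The two values coincide for this particular pair, but no — KL divergence is not symmetric in general.

D_KL(P||Q) = Σ P(x) log₂(P(x)/Q(x))

Computing term by term:
  P(1)·log₂(P(1)/Q(1)) = 0.1044·log₂(0.1044/0.1954) = -0.09441
  P(2)·log₂(P(2)/Q(2)) = 0.5075·log₂(0.5075/0.5075) = 0.00000
  P(3)·log₂(P(3)/Q(3)) = 0.1927·log₂(0.1927/0.1927) = 0.00000
  P(4)·log₂(P(4)/Q(4)) = 0.1954·log₂(0.1954/0.1044) = 0.17670

D_KL(P||Q) = -0.09441 + 0.00000 + 0.00000 + 0.17670 = 0.08229 ≈ 0.0823 bits

D_KL(Q||P) = Σ Q(x) log₂(Q(x)/P(x))

Computing term by term:
  Q(1)·log₂(Q(1)/P(1)) = 0.1954·log₂(0.1954/0.1044) = 0.17670
  Q(2)·log₂(Q(2)/P(2)) = 0.5075·log₂(0.5075/0.5075) = 0.00000
  Q(3)·log₂(Q(3)/P(3)) = 0.1927·log₂(0.1927/0.1927) = 0.00000
  Q(4)·log₂(Q(4)/P(4)) = 0.1044·log₂(0.1044/0.1954) = -0.09441

D_KL(Q||P) = 0.17670 + 0.00000 + 0.00000 - 0.09441 = 0.08229 ≈ 0.0823 bits

These ARE equal here. Q is P with outcomes relabeled (Q(1) = P(4), Q(4) = P(1)) by a relabeling that is its own inverse, so the two sums contain exactly the same terms in a different order. This is a special case — KL divergence is not symmetric in general: D_KL(P||Q) ≠ D_KL(Q||P) for most P, Q.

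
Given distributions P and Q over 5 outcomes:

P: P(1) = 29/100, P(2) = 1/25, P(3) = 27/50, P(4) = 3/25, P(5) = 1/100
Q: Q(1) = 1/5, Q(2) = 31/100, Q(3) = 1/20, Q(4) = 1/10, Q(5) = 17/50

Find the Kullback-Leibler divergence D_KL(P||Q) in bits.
1.8718 bits

D_KL(P||Q) = Σ P(x) log₂(P(x)/Q(x))

Computing term by term:
  P(1)·log₂(P(1)/Q(1)) = (29/100)·log₂((29/100)/(1/5)) = 0.15546
  P(2)·log₂(P(2)/Q(2)) = (1/25)·log₂((1/25)/(31/100)) = -0.11817
  P(3)·log₂(P(3)/Q(3)) = (27/50)·log₂((27/50)/(1/20)) = 1.85380
  P(4)·log₂(P(4)/Q(4)) = (3/25)·log₂((3/25)/(1/10)) = 0.03156
  P(5)·log₂(P(5)/Q(5)) = (1/100)·log₂((1/100)/(17/50)) = -0.05087

D_KL(P||Q) = 0.15546 - 0.11817 + 1.85380 + 0.03156 - 0.05087 = 1.87178 ≈ 1.8718 bits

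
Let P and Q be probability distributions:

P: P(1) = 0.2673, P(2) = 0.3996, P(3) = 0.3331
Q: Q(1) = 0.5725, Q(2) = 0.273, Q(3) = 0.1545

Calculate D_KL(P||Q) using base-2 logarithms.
0.2951 bits

D_KL(P||Q) = Σ P(x) log₂(P(x)/Q(x))

Computing term by term:
  P(1)·log₂(P(1)/Q(1)) = 0.2673·log₂(0.2673/0.5725) = -0.29371
  P(2)·log₂(P(2)/Q(2)) = 0.3996·log₂(0.3996/0.273) = 0.21964
  P(3)·log₂(P(3)/Q(3)) = 0.3331·log₂(0.3331/0.1545) = 0.36919

D_KL(P||Q) = -0.29371 + 0.21964 + 0.36919 = 0.29512 ≈ 0.2951 bits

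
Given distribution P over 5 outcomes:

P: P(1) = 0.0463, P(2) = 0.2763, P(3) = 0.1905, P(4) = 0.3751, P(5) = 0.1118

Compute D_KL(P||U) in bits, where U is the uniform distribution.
0.2642 bits

U(i) = 1/5 for all i

D_KL(P||U) = Σ P(x) log₂(P(x) / (1/5))
           = Σ P(x) log₂(P(x)) + log₂(5)
           = log₂(5) - H(P)

H(P) = -Σ P(x) log₂(P(x)):
  -P(1)·log₂(P(1)) = -(0.0463)·log₂(0.0463) = 0.20524
  -P(2)·log₂(P(2)) = -(0.2763)·log₂(0.2763) = 0.51273
  -P(3)·log₂(P(3)) = -(0.1905)·log₂(0.1905) = 0.45570
  -P(4)·log₂(P(4)) = -(0.3751)·log₂(0.3751) = 0.53064
  -P(5)·log₂(P(5)) = -(0.1118)·log₂(0.1118) = 0.35340
H(P) = 0.20524 + 0.51273 + 0.45570 + 0.53064 + 0.35340 = 2.05771 bits

log₂(5) = 2.32193 bits

D_KL(P||U) = 2.32193 - 2.05771 = 0.26422 ≈ 0.2642 bits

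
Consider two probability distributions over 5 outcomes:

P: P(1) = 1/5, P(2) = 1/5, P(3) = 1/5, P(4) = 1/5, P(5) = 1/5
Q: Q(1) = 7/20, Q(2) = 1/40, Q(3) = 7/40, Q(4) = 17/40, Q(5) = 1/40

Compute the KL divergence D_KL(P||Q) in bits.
0.8596 bits

D_KL(P||Q) = Σ P(x) log₂(P(x)/Q(x))

Computing term by term:
  P(1)·log₂(P(1)/Q(1)) = (1/5)·log₂((1/5)/(7/20)) = -0.16147
  P(2)·log₂(P(2)/Q(2)) = (1/5)·log₂((1/5)/(1/40)) = 0.60000
  P(3)·log₂(P(3)/Q(3)) = (1/5)·log₂((1/5)/(7/40)) = 0.03853
  P(4)·log₂(P(4)/Q(4)) = (1/5)·log₂((1/5)/(17/40)) = -0.21749
  P(5)·log₂(P(5)/Q(5)) = (1/5)·log₂((1/5)/(1/40)) = 0.60000

D_KL(P||Q) = -0.16147 + 0.60000 + 0.03853 - 0.21749 + 0.60000 = 0.85957 ≈ 0.8596 bits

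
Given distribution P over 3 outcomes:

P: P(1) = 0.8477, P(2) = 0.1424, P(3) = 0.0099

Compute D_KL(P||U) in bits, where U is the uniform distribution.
0.9165 bits

U(i) = 1/3 for all i

D_KL(P||U) = Σ P(x) log₂(P(x) / (1/3))
           = Σ P(x) log₂(P(x)) + log₂(3)
           = log₂(3) - H(P)

H(P) = -Σ P(x) log₂(P(x)):
  -P(1)·log₂(P(1)) = -(0.8477)·log₂(0.8477) = 0.20207
  -P(2)·log₂(P(2)) = -(0.1424)·log₂(0.1424) = 0.40043
  -P(3)·log₂(P(3)) = -(0.0099)·log₂(0.0099) = 0.06592
H(P) = 0.20207 + 0.40043 + 0.06592 = 0.66842 bits

log₂(3) = 1.58496 bits

D_KL(P||U) = 1.58496 - 0.66842 = 0.91654 ≈ 0.9165 bits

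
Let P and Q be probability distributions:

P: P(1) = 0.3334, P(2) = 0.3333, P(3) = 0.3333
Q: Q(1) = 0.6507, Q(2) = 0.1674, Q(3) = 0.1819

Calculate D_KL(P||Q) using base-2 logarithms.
0.3007 bits

D_KL(P||Q) = Σ P(x) log₂(P(x)/Q(x))

Computing term by term:
  P(1)·log₂(P(1)/Q(1)) = 0.3334·log₂(0.3334/0.6507) = -0.32164
  P(2)·log₂(P(2)/Q(2)) = 0.3333·log₂(0.3333/0.1674) = 0.33114
  P(3)·log₂(P(3)/Q(3)) = 0.3333·log₂(0.3333/0.1819) = 0.29120

D_KL(P||Q) = -0.32164 + 0.33114 + 0.29120 = 0.30070 ≈ 0.3007 bits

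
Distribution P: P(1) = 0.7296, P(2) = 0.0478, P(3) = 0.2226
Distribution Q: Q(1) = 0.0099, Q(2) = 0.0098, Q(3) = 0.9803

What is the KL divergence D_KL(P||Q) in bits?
4.1593 bits

D_KL(P||Q) = Σ P(x) log₂(P(x)/Q(x))

Computing term by term:
  P(1)·log₂(P(1)/Q(1)) = 0.7296·log₂(0.7296/0.0099) = 4.52610
  P(2)·log₂(P(2)/Q(2)) = 0.0478·log₂(0.0478/0.0098) = 0.10928
  P(3)·log₂(P(3)/Q(3)) = 0.2226·log₂(0.2226/0.9803) = -0.47609

D_KL(P||Q) = 4.52610 + 0.10928 - 0.47609 = 4.15929 ≈ 4.1593 bits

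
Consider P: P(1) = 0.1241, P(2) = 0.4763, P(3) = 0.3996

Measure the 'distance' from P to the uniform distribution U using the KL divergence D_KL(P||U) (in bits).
0.1729 bits

U(i) = 1/3 for all i

D_KL(P||U) = Σ P(x) log₂(P(x) / (1/3))
           = Σ P(x) log₂(P(x)) + log₂(3)
           = log₂(3) - H(P)

H(P) = -Σ P(x) log₂(P(x)):
  -P(1)·log₂(P(1)) = -(0.1241)·log₂(0.1241) = 0.37359
  -P(2)·log₂(P(2)) = -(0.4763)·log₂(0.4763) = 0.50967
  -P(3)·log₂(P(3)) = -(0.3996)·log₂(0.3996) = 0.52882
H(P) = 0.37359 + 0.50967 + 0.52882 = 1.41208 bits

log₂(3) = 1.58496 bits

D_KL(P||U) = 1.58496 - 1.41208 = 0.17288 ≈ 0.1729 bits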